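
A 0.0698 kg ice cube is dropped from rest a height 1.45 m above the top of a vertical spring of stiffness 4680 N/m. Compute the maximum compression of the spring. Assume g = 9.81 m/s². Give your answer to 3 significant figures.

x = 0.0207 m

Measuring PE from the top of the relaxed spring, at max compression the cube has dropped H + x with zero KE, so:
mg(H + x) = ½kx²
½(4680)x² − (0.0698)(9.81)x − (0.0698)(9.81)(1.45) = 0
2340x² − 0.6847x − 0.9929 = 0
x = [0.6847 + √(0.4689 + 9293.3)]/(2 × 2340) = 0.02075 m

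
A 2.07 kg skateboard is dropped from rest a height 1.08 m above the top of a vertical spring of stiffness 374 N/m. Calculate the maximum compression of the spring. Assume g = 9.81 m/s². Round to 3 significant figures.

x = 0.401 m

Measuring PE from the top of the relaxed spring, at max compression the skateboard has dropped H + x with zero KE, so:
mg(H + x) = ½kx²
½(374)x² − (2.07)(9.81)x − (2.07)(9.81)(1.08) = 0
187.0x² − 20.31x − 21.93 = 0
x = [20.31 + √(412.4 + 16405)]/(2 × 187.0) = 0.4010 m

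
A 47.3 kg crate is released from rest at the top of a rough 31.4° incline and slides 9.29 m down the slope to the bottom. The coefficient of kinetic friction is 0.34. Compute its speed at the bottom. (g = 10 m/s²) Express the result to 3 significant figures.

v = 6.55 m/s

Taking the bottom as reference, mgh = ½mv² + μ_k N L with h = L sinθ, N = mg cosθ:
mgh = mgL sinθ = (47.3)(10)(9.29)sin31.4° = 2289.4 J
W_f = μ_k mg cosθ · L = (0.34)(47.3)(10)cos31.4°·9.29 = 1275 J
½mv² = 2289.4 − 1275 = 1014.2 J
v = √(2 × 1014.2/47.3) = 6.549 m/s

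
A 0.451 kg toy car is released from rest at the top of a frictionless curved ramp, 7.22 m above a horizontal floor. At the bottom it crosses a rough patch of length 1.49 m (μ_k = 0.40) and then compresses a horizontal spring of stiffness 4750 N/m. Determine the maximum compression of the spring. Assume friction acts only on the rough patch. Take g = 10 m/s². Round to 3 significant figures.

x = 0.112 m

Initial energy: E₁ = mgh = (0.451)(10)(7.22) = 32.562 J
Friction removes W_f = μ_k mg d = (0.40)(0.451)(10)(1.49) = 2.688 J
Energy reaching the spring: E = 32.562 − 2.688 = 29.874 J
At max compression ½kx² = E ⇒ x = √(2E/k) = √(2 × 29.874/4750) = 0.1122 m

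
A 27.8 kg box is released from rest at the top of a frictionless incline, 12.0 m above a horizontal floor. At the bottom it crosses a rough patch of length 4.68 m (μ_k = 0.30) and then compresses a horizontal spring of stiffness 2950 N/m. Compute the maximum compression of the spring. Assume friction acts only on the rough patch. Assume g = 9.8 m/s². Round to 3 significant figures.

Initial energy: E₁ = mgh = (27.8)(9.8)(12.0) = 3269.3 J
Friction removes W_f = μ_k mg d = (0.30)(27.8)(9.8)(4.68) = 382.5 J
Energy reaching the spring: E = 3269.3 − 382.5 = 2886.8 J
At max compression ½kx² = E ⇒ x = √(2E/k) = √(2 × 2886.8/2950) = 1.399 m

x = 1.40 m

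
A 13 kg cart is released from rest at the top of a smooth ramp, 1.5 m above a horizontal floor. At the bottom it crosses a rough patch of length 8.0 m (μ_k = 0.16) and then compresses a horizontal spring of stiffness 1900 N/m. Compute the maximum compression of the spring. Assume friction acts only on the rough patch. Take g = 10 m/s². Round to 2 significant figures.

Initial energy: E₁ = mgh = (13)(10)(1.5) = 195.00 J
Friction removes W_f = μ_k mg d = (0.16)(13)(10)(8.0) = 166.4 J
Energy reaching the spring: E = 195.00 − 166.4 = 28.600 J
At max compression ½kx² = E ⇒ x = √(2E/k) = √(2 × 28.600/1900) = 0.1735 m

x = 0.17 m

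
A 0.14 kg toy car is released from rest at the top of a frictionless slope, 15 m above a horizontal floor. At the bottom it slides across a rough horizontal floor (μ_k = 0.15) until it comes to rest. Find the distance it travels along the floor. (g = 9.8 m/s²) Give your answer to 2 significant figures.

Energy bookkeeping (friction removes W_f = μ_k N d):
At rest all PE has been dissipated by friction: mgh = μ_k m g d
d = h/μ_k = 15/0.15 = 100.0 m

d = 100 m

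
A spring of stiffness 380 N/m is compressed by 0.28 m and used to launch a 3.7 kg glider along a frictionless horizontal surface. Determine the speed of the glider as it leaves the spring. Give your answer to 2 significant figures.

v = 2.8 m/s

Conservation of energy: ½kx² = ½mv²
v = x√(k/m) = 0.28 × √(380/3.7) = 2.838 m/s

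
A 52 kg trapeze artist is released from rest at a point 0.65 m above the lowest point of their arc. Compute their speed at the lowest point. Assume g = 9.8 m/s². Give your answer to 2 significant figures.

v = 3.6 m/s

Mechanical energy is conserved (no friction): mgh = ½mv²
v = √(2gh) = √(2 × 9.8 × 0.65) = √12.740 = 3.569 m/s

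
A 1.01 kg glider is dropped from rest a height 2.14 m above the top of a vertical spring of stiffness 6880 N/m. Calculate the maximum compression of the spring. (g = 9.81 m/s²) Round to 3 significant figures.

x = 0.0800 m

Take the reference level at the top of the uncompressed spring. At max compression the glider has fallen H + x and is momentarily at rest:
mg(H + x) = ½kx²
½(6880)x² − (1.01)(9.81)x − (1.01)(9.81)(2.14) = 0
3440x² − 9.908x − 21.20 = 0
x = [9.908 + √(98.17 + 291758)]/(2 × 3440) = 0.07996 m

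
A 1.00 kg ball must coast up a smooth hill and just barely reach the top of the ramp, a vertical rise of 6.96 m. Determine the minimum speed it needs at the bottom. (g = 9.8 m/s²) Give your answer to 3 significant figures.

At the top it is momentarily at rest, so all KE converts to PE: ½mv² = mgh
v = √(2gh) = √(2 × 9.8 × 6.96) = 11.68 m/s

v = 11.7 m/s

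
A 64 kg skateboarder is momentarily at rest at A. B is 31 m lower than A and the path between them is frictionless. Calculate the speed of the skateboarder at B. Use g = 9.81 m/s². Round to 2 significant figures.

v = 25 m/s

Equating total energy at the two states: mgh = ½mv²
v = √(2gh) = √(2 × 9.81 × 31) = √608.22 = 24.66 m/s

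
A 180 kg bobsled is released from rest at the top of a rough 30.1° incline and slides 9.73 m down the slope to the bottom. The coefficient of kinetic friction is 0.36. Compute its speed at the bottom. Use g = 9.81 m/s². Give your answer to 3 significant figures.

v = 6.02 m/s

Taking the bottom as reference, mgh = ½mv² + μ_k N L with h = L sinθ, N = mg cosθ:
mgh = mgL sinθ = (180)(9.81)(9.73)sin30.1° = 8616.6 J
W_f = μ_k mg cosθ · L = (0.36)(180)(9.81)cos30.1°·9.73 = 5351 J
½mv² = 8616.6 − 5351 = 3265.4 J
v = √(2 × 3265.4/180) = 6.023 m/s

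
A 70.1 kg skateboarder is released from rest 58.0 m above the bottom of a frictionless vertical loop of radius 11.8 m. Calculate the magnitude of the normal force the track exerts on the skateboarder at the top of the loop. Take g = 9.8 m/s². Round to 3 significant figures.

N = 3320 N

Energy from release to top (height 2r): mgh = ½mv_top² + mg(2r)
v_top² = 2g(h − 2r) = 2(9.8)(58.0 − 23.60) = 674.24 m²/s²
At the top, both N and weight point toward the centre: N + mg = mv_top²/r
N = m(v_top²/r − g) = 70.1(674.24/11.8 − 9.8) = 3318 N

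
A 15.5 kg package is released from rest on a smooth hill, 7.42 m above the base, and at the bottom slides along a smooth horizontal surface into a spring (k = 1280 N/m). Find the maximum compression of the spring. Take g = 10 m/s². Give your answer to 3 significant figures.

x = 1.34 m

At max compression the package is momentarily at rest: mgh = ½kx²
x = √(2mgh/k) = √(2 × 15.5 × 10 × 7.42 / 1280) = 1.341 m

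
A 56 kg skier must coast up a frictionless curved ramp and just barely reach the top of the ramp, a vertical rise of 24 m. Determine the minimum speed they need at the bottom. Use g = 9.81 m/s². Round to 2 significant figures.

At the top they are momentarily at rest, so all KE converts to PE: ½mv² = mgh
v = √(2gh) = √(2 × 9.81 × 24) = 21.70 m/s

v = 22 m/s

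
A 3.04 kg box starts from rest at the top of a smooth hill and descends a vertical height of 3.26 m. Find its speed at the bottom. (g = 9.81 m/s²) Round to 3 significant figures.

By conservation of mechanical energy, mgh = ½mv²
The mass cancels from both sides.
v = √(2gh) = √(2 × 9.81 × 3.26) = √63.961 = 7.998 m/s

v = 8.00 m/s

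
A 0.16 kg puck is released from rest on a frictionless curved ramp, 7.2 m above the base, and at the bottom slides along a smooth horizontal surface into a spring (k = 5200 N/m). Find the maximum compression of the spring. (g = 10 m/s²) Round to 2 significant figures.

Gravitational PE at the top equals spring PE at max compression: mgh = ½kx²
x = √(2mgh/k) = √(2 × 0.16 × 10 × 7.2 / 5200) = 0.06656 m

x = 0.067 m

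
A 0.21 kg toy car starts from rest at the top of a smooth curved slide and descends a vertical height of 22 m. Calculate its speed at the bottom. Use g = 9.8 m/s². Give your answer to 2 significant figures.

Energy conservation between the two points: mgh = ½mv²
v = √(2gh) = √(2 × 9.8 × 22) = √431.20 = 20.77 m/s

v = 21 m/s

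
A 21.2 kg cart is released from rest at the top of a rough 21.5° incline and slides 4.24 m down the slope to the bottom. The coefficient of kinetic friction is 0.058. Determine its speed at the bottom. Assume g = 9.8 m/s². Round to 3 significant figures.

v = 5.10 m/s

Energy: mgh = ½mv² + W_f, with h = L sinθ and W_f = μ_k (mg cosθ) L
mgh = mgL sinθ = (21.2)(9.8)(4.24)sin21.5° = 322.85 J
W_f = μ_k mg cosθ · L = (0.058)(21.2)(9.8)cos21.5°·4.24 = 47.54 J
½mv² = 322.85 − 47.54 = 275.31 J
v = √(2 × 275.31/21.2) = 5.096 m/s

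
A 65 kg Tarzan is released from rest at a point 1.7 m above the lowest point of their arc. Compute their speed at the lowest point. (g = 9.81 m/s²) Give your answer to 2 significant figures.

v = 5.8 m/s

By conservation of mechanical energy, mgh = ½mv²
The mass cancels from both sides.
v = √(2gh) = √(2 × 9.81 × 1.7) = √33.354 = 5.775 m/s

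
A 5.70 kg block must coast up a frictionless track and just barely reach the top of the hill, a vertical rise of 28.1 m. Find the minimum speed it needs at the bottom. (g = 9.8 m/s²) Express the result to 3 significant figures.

At the top it is momentarily at rest, so all KE converts to PE: ½mv² = mgh
v = √(2gh) = √(2 × 9.8 × 28.1) = 23.47 m/s

v = 23.5 m/s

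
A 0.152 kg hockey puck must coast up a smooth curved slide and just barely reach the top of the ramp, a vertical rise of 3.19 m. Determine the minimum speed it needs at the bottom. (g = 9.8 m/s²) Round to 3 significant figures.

At the top it is momentarily at rest, so all KE converts to PE: ½mv² = mgh
v = √(2gh) = √(2 × 9.8 × 3.19) = 7.907 m/s

v = 7.91 m/s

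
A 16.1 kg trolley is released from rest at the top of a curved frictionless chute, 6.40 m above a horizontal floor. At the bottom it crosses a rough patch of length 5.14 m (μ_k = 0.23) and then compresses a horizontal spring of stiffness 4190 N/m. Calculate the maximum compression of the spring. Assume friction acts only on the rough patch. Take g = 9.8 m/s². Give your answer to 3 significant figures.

Initial energy: E₁ = mgh = (16.1)(9.8)(6.40) = 1009.8 J
Friction removes W_f = μ_k mg d = (0.23)(16.1)(9.8)(5.14) = 186.5 J
Energy reaching the spring: E = 1009.8 − 186.5 = 823.26 J
At max compression ½kx² = E ⇒ x = √(2E/k) = √(2 × 823.26/4190) = 0.6269 m

x = 0.627 m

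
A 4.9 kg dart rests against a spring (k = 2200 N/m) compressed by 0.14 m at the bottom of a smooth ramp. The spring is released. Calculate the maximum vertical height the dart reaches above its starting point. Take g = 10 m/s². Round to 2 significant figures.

Energy conservation from release to the highest point: ½kx² = mgh
h = kx²/(2mg) = (2200)(0.14)²/(2 × 4.9 × 10) = 0.4400 m

h = 0.44 m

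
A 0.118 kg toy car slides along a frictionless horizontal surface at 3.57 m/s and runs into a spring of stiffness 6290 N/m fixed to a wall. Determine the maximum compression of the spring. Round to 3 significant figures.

Conservation of energy between contact and max compression: ½mv² = ½kx²
x = v√(m/k) = 3.57 × √(0.118/6290) = 0.01546 m

x = 0.0155 m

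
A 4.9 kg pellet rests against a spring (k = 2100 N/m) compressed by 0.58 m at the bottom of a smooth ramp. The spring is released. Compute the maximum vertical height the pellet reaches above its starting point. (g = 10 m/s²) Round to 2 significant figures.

h = 7.2 m

Energy conservation from release to the highest point: ½kx² = mgh
h = kx²/(2mg) = (2100)(0.58)²/(2 × 4.9 × 10) = 7.209 m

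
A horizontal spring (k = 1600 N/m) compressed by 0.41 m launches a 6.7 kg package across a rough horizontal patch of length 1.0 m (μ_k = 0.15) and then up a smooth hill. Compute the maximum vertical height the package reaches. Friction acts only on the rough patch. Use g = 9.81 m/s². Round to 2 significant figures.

h = 1.9 m

Spring energy: E₀ = ½kx² = ½(1600)(0.41)² = 134.48 J
Friction: W_f = μ_k mg d = (0.15)(6.7)(9.81)(1.0) = 9.859 J
Energy at base of ramp: E = 134.48 − 9.859 = 124.62 J
At max height all remaining energy is PE: mgh = E ⇒ h = E/(mg) = 124.62/(6.7 × 9.81) = 1.896 m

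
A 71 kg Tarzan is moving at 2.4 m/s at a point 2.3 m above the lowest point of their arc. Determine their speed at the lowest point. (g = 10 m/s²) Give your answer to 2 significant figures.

v = 7.2 m/s

By conservation of mechanical energy, ½mv₀² + mgh = ½mv²
v² = v₀² + 2gh = (2.4)² + 2(10)(2.3) = 51.760
v = √51.760 = 7.194 m/s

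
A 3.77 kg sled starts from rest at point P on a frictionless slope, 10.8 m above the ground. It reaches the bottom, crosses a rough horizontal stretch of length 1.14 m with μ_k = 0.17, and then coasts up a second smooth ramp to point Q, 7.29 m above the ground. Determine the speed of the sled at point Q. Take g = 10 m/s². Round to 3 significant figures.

v = 8.14 m/s

Energy at P: mgh₁ = (3.77)(10)(10.8) = 407.16 J
Friction loss: W_f = μ_k mg d = 7.306 J
At Q: ½mv² + mgh₂ = mgh₁ − W_f
½mv² = 407.16 − 7.306 − 274.83 = 125.02 J
v = √(2 × 125.02/3.77) = 8.144 m/s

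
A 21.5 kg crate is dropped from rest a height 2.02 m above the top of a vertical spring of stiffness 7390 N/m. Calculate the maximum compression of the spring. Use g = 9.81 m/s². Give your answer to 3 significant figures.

Measuring PE from the top of the relaxed spring, at max compression the crate has dropped H + x with zero KE, so:
mg(H + x) = ½kx²
½(7390)x² − (21.5)(9.81)x − (21.5)(9.81)(2.02) = 0
3695x² − 210.9x − 426.0 = 0
x = [210.9 + √(44485 + 6.2970e+06)]/(2 × 3695) = 0.3693 m

x = 0.369 m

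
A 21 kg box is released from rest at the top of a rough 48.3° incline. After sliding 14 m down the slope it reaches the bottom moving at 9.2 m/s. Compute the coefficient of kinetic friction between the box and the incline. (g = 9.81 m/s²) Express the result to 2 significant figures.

mgh = ½mv² + μ_k (mg cosθ) L, with h = L sinθ
mgL sinθ = 2153.4 J; ½mv² = 888.72 J
W_f = 2153.4 − 888.72 = 1265 J
μ_k = W_f/(mg cosθ · L) = 1265/(137.0 × 14) = 0.6592

μ_k = 0.66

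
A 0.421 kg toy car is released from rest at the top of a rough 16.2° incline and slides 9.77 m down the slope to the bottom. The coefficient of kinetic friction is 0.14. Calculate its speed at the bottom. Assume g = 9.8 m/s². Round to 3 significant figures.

Work–energy: mg(L sinθ) − μ_k(mg cosθ)L = ½mv²
mgh = mgL sinθ = (0.421)(9.8)(9.77)sin16.2° = 11.246 J
W_f = μ_k mg cosθ · L = (0.14)(0.421)(9.8)cos16.2°·9.77 = 5.419 J
½mv² = 11.246 − 5.419 = 5.8267 J
v = √(2 × 5.8267/0.421) = 5.261 m/s

v = 5.26 m/s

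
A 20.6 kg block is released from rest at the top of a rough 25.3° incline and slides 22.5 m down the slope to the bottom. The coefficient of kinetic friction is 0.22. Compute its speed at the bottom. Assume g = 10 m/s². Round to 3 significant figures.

Taking the bottom as reference, mgh = ½mv² + μ_k N L with h = L sinθ, N = mg cosθ:
mgh = mgL sinθ = (20.6)(10)(22.5)sin25.3° = 1980.8 J
W_f = μ_k mg cosθ · L = (0.22)(20.6)(10)cos25.3°·22.5 = 921.9 J
½mv² = 1980.8 − 921.9 = 1058.9 J
v = √(2 × 1058.9/20.6) = 10.14 m/s

v = 10.1 m/s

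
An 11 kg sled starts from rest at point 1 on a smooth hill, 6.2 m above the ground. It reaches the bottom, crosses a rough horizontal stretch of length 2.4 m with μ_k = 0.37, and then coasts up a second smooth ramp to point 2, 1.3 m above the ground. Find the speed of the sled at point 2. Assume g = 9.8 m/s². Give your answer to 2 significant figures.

Energy at 1: mgh₁ = (11)(9.8)(6.2) = 668.36 J
Friction loss: W_f = μ_k mg d = 95.73 J
At 2: ½mv² + mgh₂ = mgh₁ − W_f
½mv² = 668.36 − 95.73 − 140.14 = 432.49 J
v = √(2 × 432.49/11) = 8.868 m/s

v = 8.9 m/s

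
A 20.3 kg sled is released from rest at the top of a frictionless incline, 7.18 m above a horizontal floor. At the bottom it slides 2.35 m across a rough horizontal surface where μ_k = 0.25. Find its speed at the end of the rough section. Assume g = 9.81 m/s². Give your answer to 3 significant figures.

v = 11.4 m/s

Energy at the top = energy at the end + work done against friction:
mgh = ½mv² + μ_k m g d
W_f = μ_k mg d = (0.25)(20.3)(9.81)(2.35) = 117.0 J
½mv² = mgh − W_f = 1429.8 − 117.0 = 1312.9 J
v = √(2 × 1312.9/20.3) = 11.37 m/s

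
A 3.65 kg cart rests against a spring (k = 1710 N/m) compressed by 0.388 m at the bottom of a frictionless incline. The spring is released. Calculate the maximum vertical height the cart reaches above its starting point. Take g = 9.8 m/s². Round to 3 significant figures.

At maximum height the cart is at rest, so ½kx² = mgh
h = kx²/(2mg) = (1710)(0.388)²/(2 × 3.65 × 9.8) = 3.598 m

h = 3.60 m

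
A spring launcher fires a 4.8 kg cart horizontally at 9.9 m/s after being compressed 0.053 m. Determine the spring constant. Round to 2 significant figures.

k = 170000 N/m

Spring PE at full compression equals KE at release: ½kx² = ½mv²
k = mv²/x² = (4.8)(9.9)²/(0.053)² = 167479 N/m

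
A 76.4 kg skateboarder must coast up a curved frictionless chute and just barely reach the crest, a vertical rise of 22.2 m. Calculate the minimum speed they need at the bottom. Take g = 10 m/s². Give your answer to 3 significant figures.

At the top they are momentarily at rest, so all KE converts to PE: ½mv² = mgh
v = √(2gh) = √(2 × 10 × 22.2) = 21.07 m/s

v = 21.1 m/s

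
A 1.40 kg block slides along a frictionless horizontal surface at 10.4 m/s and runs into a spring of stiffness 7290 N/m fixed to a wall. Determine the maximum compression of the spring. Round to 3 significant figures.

All KE is stored as spring PE at maximum compression: ½mv² = ½kx²
x = v√(m/k) = 10.4 × √(1.40/7290) = 0.1441 m

x = 0.144 m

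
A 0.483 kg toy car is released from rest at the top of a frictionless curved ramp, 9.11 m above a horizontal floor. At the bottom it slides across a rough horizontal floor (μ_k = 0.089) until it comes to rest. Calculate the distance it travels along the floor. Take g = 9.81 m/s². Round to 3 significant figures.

Energy bookkeeping (friction removes W_f = μ_k N d):
At rest all PE has been dissipated by friction: mgh = μ_k m g d
d = h/μ_k = 9.11/0.089 = 102.4 m

d = 102 m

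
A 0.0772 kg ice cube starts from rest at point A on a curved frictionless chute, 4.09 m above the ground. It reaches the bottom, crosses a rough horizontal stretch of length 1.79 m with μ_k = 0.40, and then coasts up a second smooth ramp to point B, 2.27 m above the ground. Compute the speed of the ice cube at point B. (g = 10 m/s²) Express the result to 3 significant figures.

Energy at A: mgh₁ = (0.0772)(10)(4.09) = 3.1575 J
Friction loss: W_f = μ_k mg d = 0.5528 J
At B: ½mv² + mgh₂ = mgh₁ − W_f
½mv² = 3.1575 − 0.5528 − 1.7524 = 0.85229 J
v = √(2 × 0.85229/0.0772) = 4.699 m/s

v = 4.70 m/s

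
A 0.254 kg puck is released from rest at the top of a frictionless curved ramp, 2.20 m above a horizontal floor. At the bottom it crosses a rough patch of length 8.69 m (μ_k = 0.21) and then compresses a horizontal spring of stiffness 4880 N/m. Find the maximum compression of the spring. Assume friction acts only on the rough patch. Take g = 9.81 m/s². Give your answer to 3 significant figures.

x = 0.0196 m

Initial energy: E₁ = mgh = (0.254)(9.81)(2.20) = 5.4818 J
Friction removes W_f = μ_k mg d = (0.21)(0.254)(9.81)(8.69) = 4.547 J
Energy reaching the spring: E = 5.4818 − 4.547 = 0.93465 J
At max compression ½kx² = E ⇒ x = √(2E/k) = √(2 × 0.93465/4880) = 0.01957 m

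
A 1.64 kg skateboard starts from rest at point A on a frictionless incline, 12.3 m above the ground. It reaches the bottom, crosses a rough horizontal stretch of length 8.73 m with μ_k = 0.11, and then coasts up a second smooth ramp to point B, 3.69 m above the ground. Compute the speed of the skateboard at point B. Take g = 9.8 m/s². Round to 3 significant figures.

Energy at A: mgh₁ = (1.64)(9.8)(12.3) = 197.69 J
Friction loss: W_f = μ_k mg d = 15.43 J
At B: ½mv² + mgh₂ = mgh₁ − W_f
½mv² = 197.69 − 15.43 − 59.306 = 122.95 J
v = √(2 × 122.95/1.64) = 12.24 m/s

v = 12.2 m/s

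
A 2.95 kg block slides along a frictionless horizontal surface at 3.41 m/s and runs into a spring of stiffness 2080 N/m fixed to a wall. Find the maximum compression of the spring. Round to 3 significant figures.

At max compression the block is momentarily at rest: ½mv² = ½kx²
x = v√(m/k) = 3.41 × √(2.95/2080) = 0.1284 m

x = 0.128 m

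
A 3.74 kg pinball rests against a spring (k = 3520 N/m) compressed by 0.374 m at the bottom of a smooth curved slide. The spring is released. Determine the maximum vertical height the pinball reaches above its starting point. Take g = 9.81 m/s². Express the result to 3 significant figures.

h = 6.71 m

Energy conservation from release to the highest point: ½kx² = mgh
h = kx²/(2mg) = (3520)(0.374)²/(2 × 3.74 × 9.81) = 6.710 m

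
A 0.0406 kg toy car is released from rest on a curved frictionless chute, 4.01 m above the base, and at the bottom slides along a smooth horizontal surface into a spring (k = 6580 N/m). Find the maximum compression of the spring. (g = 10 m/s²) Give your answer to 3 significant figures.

x = 0.0222 m

At max compression the car is momentarily at rest: mgh = ½kx²
x = √(2mgh/k) = √(2 × 0.0406 × 10 × 4.01 / 6580) = 0.02225 m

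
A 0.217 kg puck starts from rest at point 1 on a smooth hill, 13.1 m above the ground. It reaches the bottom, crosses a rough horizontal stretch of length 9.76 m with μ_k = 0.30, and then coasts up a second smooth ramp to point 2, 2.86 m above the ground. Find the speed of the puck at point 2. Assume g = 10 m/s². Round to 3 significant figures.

Energy at 1: mgh₁ = (0.217)(10)(13.1) = 28.427 J
Friction loss: W_f = μ_k mg d = 6.354 J
At 2: ½mv² + mgh₂ = mgh₁ − W_f
½mv² = 28.427 − 6.354 − 6.2062 = 15.867 J
v = √(2 × 15.867/0.217) = 12.09 m/s

v = 12.1 m/s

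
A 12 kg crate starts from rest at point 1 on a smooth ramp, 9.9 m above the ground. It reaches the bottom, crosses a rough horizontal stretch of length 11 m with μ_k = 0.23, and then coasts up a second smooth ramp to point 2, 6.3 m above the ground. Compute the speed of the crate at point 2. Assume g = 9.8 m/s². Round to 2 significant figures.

v = 4.6 m/s

Energy at 1: mgh₁ = (12)(9.8)(9.9) = 1164.2 J
Friction loss: W_f = μ_k mg d = 297.5 J
At 2: ½mv² + mgh₂ = mgh₁ − W_f
½mv² = 1164.2 − 297.5 − 740.88 = 125.83 J
v = √(2 × 125.83/12) = 4.580 m/s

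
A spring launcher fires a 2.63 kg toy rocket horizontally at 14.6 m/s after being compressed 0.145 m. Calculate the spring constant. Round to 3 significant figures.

k = 26700 N/m

Spring PE at full compression equals KE at release: ½kx² = ½mv²
k = mv²/x² = (2.63)(14.6)²/(0.145)² = 26664 N/m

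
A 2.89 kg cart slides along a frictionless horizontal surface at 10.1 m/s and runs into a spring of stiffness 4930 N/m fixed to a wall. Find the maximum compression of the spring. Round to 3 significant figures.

x = 0.245 m

All KE is stored as spring PE at maximum compression: ½mv² = ½kx²
x = v√(m/k) = 10.1 × √(2.89/4930) = 0.2445 m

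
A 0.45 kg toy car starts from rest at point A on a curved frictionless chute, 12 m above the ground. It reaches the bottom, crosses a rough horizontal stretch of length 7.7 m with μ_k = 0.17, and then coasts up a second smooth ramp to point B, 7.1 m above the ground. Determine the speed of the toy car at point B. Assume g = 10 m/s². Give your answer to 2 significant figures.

v = 8.5 m/s

Energy at A: mgh₁ = (0.45)(10)(12) = 54.000 J
Friction loss: W_f = μ_k mg d = 5.891 J
At B: ½mv² + mgh₂ = mgh₁ − W_f
½mv² = 54.000 − 5.891 − 31.950 = 16.159 J
v = √(2 × 16.159/0.45) = 8.475 m/s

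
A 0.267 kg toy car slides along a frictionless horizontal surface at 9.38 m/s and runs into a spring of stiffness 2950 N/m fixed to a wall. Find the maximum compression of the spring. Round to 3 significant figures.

All KE is stored as spring PE at maximum compression: ½mv² = ½kx²
x = v√(m/k) = 9.38 × √(0.267/2950) = 0.08924 m

x = 0.0892 m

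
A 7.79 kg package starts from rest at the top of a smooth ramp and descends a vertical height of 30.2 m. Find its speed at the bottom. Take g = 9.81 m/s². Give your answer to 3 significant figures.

v = 24.3 m/s

Energy conservation between the two points: mgh = ½mv²
v = √(2gh) = √(2 × 9.81 × 30.2) = √592.52 = 24.34 m/s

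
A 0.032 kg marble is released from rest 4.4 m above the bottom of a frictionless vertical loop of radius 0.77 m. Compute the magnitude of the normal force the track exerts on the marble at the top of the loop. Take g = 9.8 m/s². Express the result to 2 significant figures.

N = 2.0 N

Energy from release to top (height 2r): mgh = ½mv_top² + mg(2r)
v_top² = 2g(h − 2r) = 2(9.8)(4.4 − 1.540) = 56.056 m²/s²
At the top, both N and weight point toward the centre: N + mg = mv_top²/r
N = m(v_top²/r − g) = 0.032(56.056/0.77 − 9.8) = 2.016 N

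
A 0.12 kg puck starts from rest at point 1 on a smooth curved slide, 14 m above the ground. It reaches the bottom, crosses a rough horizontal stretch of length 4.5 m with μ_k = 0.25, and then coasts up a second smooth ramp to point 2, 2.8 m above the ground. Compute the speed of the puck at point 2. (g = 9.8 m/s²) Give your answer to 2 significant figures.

v = 14 m/s

Energy at 1: mgh₁ = (0.12)(9.8)(14) = 16.464 J
Friction loss: W_f = μ_k mg d = 1.323 J
At 2: ½mv² + mgh₂ = mgh₁ − W_f
½mv² = 16.464 − 1.323 − 3.2928 = 11.848 J
v = √(2 × 11.848/0.12) = 14.05 m/s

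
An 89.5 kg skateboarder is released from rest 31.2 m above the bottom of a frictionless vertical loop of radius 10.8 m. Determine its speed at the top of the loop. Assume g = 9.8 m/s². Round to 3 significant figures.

v = 13.7 m/s

Energy conservation: mgh = ½mv_top² + mg(2r)
v_top² = 2g(h − 2r) = 2(9.8)(31.2 − 21.60) = 188.2
v_top = 13.72 m/s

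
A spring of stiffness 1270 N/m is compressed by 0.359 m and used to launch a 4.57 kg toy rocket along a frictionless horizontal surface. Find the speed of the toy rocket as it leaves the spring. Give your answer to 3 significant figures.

The toy rocket leaves the spring when the spring is at natural length, so ½kx² = ½mv²
v = x√(k/m) = 0.359 × √(1270/4.57) = 5.985 m/s

v = 5.98 m/s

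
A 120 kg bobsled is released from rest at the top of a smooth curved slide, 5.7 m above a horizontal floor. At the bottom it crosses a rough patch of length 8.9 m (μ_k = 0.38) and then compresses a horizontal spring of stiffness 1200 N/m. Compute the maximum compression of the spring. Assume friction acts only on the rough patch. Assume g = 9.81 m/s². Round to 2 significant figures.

Initial energy: E₁ = mgh = (120)(9.81)(5.7) = 6710.0 J
Friction removes W_f = μ_k mg d = (0.38)(120)(9.81)(8.9) = 3981 J
Energy reaching the spring: E = 6710.0 − 3981 = 2728.7 J
At max compression ½kx² = E ⇒ x = √(2E/k) = √(2 × 2728.7/1200) = 2.133 m

x = 2.1 m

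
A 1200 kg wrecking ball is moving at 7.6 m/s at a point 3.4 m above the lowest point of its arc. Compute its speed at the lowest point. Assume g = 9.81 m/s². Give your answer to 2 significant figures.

v = 11 m/s

Energy conservation between the two points: ½mv₀² + mgh = ½mv²
The mass cancels from both sides.
v² = v₀² + 2gh = (7.6)² + 2(9.81)(3.4) = 124.47
v = √124.47 = 11.16 m/s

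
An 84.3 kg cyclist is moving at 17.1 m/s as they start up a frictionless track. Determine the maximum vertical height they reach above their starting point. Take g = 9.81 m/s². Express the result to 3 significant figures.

h = 14.9 m

Setting KE at the bottom equal to PE gained: ½mv² = mgh
h = v²/(2g) = 17.1²/(2 × 9.81) = 14.90 m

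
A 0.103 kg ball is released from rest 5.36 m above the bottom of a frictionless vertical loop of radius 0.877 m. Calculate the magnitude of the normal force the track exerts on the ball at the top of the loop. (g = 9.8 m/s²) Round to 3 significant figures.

N = 7.29 N

Energy from release to top (height 2r): mgh = ½mv_top² + mg(2r)
v_top² = 2g(h − 2r) = 2(9.8)(5.36 − 1.754) = 70.678 m²/s²
At the top, both N and weight point toward the centre: N + mg = mv_top²/r
N = m(v_top²/r − g) = 0.103(70.678/0.877 − 9.8) = 7.291 N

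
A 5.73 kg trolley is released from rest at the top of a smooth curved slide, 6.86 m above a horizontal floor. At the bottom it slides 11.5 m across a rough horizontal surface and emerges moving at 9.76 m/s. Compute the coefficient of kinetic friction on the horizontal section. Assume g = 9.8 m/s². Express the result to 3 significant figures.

μ_k = 0.174

Energy at the top = energy at the end + work done against friction:
mgh = ½mv² + μ_k m g d
mgh = 385.22 J; ½mv² = 272.91 J
W_f = 385.22 − 272.91 = 112.3 J
μ_k = W_f/(mg·d) = 112.3/(56.15 × 11.5) = 0.1739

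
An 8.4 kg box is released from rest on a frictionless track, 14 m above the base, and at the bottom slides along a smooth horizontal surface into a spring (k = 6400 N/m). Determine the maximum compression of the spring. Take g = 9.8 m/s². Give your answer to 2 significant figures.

Gravitational PE at the top equals spring PE at max compression: mgh = ½kx²
x = √(2mgh/k) = √(2 × 8.4 × 9.8 × 14 / 6400) = 0.6001 m

x = 0.60 m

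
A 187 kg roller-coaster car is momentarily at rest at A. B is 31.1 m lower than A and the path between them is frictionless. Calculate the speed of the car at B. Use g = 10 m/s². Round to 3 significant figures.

By conservation of mechanical energy, mgh = ½mv²
v = √(2gh) = √(2 × 10 × 31.1) = √622.00 = 24.94 m/s

v = 24.9 m/s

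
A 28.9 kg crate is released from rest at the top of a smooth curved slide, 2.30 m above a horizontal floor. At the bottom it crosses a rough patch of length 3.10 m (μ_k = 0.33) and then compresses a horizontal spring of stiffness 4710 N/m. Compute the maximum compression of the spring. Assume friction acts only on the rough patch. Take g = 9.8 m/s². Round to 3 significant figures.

x = 0.392 m

Initial energy: E₁ = mgh = (28.9)(9.8)(2.30) = 651.41 J
Friction removes W_f = μ_k mg d = (0.33)(28.9)(9.8)(3.10) = 289.7 J
Energy reaching the spring: E = 651.41 − 289.7 = 361.67 J
At max compression ½kx² = E ⇒ x = √(2E/k) = √(2 × 361.67/4710) = 0.3919 m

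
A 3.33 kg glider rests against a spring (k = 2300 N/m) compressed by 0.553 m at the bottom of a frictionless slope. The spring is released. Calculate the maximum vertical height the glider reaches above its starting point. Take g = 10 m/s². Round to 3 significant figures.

h = 10.6 m

Energy conservation from release to the highest point: ½kx² = mgh
h = kx²/(2mg) = (2300)(0.553)²/(2 × 3.33 × 10) = 10.56 m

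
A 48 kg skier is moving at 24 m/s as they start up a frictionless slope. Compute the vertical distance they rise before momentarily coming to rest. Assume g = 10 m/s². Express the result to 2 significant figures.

h = 29 m

By energy conservation, ½mv² = mgh
h = v²/(2g) = 24²/(2 × 10) = 28.80 m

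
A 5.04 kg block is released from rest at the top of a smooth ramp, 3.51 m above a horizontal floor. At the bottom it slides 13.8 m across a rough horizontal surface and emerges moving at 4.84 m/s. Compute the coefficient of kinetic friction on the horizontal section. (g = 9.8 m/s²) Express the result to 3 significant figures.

μ_k = 0.168

Applying the work–energy principle:
mgh = ½mv² + μ_k m g d
mgh = 173.37 J; ½mv² = 59.033 J
W_f = 173.37 − 59.033 = 114.3 J
μ_k = W_f/(mg·d) = 114.3/(49.39 × 13.8) = 0.1677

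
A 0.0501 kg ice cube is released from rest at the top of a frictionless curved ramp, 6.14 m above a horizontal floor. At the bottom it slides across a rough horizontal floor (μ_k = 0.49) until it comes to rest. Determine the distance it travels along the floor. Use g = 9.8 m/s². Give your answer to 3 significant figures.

Energy at the top = energy at the end + work done against friction:
At rest all PE has been dissipated by friction: mgh = μ_k m g d
d = h/μ_k = 6.14/0.49 = 12.53 m

d = 12.5 m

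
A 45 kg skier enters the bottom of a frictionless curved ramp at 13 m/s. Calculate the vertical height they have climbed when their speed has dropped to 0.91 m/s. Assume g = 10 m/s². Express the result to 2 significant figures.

Energy balance between the two points: ½mv₁² = ½mv₂² + mgh
h = (v₁² − v₂²)/(2g) = (13² − 0.91²)/(2 × 10) = 8.409 m

h = 8.4 m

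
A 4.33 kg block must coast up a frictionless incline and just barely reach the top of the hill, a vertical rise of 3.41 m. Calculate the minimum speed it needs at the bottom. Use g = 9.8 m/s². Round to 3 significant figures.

At the top it is momentarily at rest, so all KE converts to PE: ½mv² = mgh
v = √(2gh) = √(2 × 9.8 × 3.41) = 8.175 m/s

v = 8.18 m/s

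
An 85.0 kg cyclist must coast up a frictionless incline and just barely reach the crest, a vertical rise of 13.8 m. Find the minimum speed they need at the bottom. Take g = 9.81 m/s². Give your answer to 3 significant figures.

At the top they are momentarily at rest, so all KE converts to PE: ½mv² = mgh
v = √(2gh) = √(2 × 9.81 × 13.8) = 16.45 m/s

v = 16.5 m/s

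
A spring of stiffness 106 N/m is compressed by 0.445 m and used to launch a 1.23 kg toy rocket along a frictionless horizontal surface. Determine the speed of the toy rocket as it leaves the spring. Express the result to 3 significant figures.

v = 4.13 m/s

Conservation of energy: ½kx² = ½mv²
v = x√(k/m) = 0.445 × √(106/1.23) = 4.131 m/s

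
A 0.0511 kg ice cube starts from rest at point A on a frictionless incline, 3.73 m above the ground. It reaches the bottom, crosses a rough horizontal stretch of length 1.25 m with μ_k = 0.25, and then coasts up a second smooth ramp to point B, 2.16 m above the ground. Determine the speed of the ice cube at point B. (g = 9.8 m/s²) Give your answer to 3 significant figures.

Energy at A: mgh₁ = (0.0511)(9.8)(3.73) = 1.8679 J
Friction loss: W_f = μ_k mg d = 0.1565 J
At B: ½mv² + mgh₂ = mgh₁ − W_f
½mv² = 1.8679 − 0.1565 − 1.0817 = 0.62973 J
v = √(2 × 0.62973/0.0511) = 4.965 m/s

v = 4.96 m/s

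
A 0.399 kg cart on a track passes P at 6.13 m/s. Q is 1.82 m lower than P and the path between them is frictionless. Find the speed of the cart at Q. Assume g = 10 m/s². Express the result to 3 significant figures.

v = 8.60 m/s

Mechanical energy is conserved (no friction): ½mv₀² + mgh = ½mv²
v² = v₀² + 2gh = (6.13)² + 2(10)(1.82) = 73.977
v = √73.977 = 8.601 m/s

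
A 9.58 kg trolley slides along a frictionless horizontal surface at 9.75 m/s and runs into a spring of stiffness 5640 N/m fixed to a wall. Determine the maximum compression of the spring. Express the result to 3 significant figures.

x = 0.402 m

At max compression the trolley is momentarily at rest: ½mv² = ½kx²
x = v√(m/k) = 9.75 × √(9.58/5640) = 0.4018 m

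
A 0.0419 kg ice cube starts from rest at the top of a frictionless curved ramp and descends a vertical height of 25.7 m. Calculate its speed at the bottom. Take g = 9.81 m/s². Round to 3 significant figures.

Energy conservation between the two points: mgh = ½mv²
v = √(2gh) = √(2 × 9.81 × 25.7) = √504.23 = 22.46 m/s

v = 22.5 m/s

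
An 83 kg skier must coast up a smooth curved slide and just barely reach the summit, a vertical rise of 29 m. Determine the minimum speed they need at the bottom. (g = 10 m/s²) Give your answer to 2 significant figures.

At the top they are momentarily at rest, so all KE converts to PE: ½mv² = mgh
v = √(2gh) = √(2 × 10 × 29) = 24.08 m/s

v = 24 m/s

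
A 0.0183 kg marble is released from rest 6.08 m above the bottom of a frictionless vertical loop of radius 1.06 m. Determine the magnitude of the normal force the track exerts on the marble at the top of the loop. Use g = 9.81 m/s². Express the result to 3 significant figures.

Energy from release to top (height 2r): mgh = ½mv_top² + mg(2r)
v_top² = 2g(h − 2r) = 2(9.81)(6.08 − 2.120) = 77.695 m²/s²
At the top, both N and weight point toward the centre: N + mg = mv_top²/r
N = m(v_top²/r − g) = 0.0183(77.695/1.06 − 9.81) = 1.162 N

N = 1.16 N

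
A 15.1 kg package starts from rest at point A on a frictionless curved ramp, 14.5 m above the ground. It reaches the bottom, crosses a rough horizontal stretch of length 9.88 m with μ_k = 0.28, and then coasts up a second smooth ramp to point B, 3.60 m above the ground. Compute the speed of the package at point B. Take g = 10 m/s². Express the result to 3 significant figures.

v = 12.8 m/s

Energy at A: mgh₁ = (15.1)(10)(14.5) = 2189.5 J
Friction loss: W_f = μ_k mg d = 417.7 J
At B: ½mv² + mgh₂ = mgh₁ − W_f
½mv² = 2189.5 − 417.7 − 543.60 = 1228.2 J
v = √(2 × 1228.2/15.1) = 12.75 m/s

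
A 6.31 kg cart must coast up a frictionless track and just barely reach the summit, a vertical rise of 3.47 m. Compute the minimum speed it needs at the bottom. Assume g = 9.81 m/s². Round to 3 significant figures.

At the top it is momentarily at rest, so all KE converts to PE: ½mv² = mgh
v = √(2gh) = √(2 × 9.81 × 3.47) = 8.251 m/s

v = 8.25 m/s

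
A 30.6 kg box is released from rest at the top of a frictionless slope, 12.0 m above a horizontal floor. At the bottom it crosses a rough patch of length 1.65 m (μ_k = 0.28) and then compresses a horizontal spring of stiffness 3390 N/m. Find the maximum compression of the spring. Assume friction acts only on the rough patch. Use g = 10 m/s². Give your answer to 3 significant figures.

x = 1.44 m

Initial energy: E₁ = mgh = (30.6)(10)(12.0) = 3672.0 J
Friction removes W_f = μ_k mg d = (0.28)(30.6)(10)(1.65) = 141.4 J
Energy reaching the spring: E = 3672.0 − 141.4 = 3530.6 J
At max compression ½kx² = E ⇒ x = √(2E/k) = √(2 × 3530.6/3390) = 1.443 m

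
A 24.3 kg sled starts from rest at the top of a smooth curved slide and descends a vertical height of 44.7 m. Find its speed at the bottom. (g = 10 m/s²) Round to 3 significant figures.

Equating total energy at the two states: mgh = ½mv²
v = √(2gh) = √(2 × 10 × 44.7) = √894.00 = 29.90 m/s

v = 29.9 m/s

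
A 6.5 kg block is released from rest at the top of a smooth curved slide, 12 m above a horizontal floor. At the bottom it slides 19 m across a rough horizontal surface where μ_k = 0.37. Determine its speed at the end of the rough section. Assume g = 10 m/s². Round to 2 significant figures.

Energy at the top = energy at the end + work done against friction:
mgh = ½mv² + μ_k m g d
W_f = μ_k mg d = (0.37)(6.5)(10)(19) = 456.9 J
½mv² = mgh − W_f = 780.00 − 456.9 = 323.05 J
v = √(2 × 323.05/6.5) = 9.970 m/s

v = 10 m/s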